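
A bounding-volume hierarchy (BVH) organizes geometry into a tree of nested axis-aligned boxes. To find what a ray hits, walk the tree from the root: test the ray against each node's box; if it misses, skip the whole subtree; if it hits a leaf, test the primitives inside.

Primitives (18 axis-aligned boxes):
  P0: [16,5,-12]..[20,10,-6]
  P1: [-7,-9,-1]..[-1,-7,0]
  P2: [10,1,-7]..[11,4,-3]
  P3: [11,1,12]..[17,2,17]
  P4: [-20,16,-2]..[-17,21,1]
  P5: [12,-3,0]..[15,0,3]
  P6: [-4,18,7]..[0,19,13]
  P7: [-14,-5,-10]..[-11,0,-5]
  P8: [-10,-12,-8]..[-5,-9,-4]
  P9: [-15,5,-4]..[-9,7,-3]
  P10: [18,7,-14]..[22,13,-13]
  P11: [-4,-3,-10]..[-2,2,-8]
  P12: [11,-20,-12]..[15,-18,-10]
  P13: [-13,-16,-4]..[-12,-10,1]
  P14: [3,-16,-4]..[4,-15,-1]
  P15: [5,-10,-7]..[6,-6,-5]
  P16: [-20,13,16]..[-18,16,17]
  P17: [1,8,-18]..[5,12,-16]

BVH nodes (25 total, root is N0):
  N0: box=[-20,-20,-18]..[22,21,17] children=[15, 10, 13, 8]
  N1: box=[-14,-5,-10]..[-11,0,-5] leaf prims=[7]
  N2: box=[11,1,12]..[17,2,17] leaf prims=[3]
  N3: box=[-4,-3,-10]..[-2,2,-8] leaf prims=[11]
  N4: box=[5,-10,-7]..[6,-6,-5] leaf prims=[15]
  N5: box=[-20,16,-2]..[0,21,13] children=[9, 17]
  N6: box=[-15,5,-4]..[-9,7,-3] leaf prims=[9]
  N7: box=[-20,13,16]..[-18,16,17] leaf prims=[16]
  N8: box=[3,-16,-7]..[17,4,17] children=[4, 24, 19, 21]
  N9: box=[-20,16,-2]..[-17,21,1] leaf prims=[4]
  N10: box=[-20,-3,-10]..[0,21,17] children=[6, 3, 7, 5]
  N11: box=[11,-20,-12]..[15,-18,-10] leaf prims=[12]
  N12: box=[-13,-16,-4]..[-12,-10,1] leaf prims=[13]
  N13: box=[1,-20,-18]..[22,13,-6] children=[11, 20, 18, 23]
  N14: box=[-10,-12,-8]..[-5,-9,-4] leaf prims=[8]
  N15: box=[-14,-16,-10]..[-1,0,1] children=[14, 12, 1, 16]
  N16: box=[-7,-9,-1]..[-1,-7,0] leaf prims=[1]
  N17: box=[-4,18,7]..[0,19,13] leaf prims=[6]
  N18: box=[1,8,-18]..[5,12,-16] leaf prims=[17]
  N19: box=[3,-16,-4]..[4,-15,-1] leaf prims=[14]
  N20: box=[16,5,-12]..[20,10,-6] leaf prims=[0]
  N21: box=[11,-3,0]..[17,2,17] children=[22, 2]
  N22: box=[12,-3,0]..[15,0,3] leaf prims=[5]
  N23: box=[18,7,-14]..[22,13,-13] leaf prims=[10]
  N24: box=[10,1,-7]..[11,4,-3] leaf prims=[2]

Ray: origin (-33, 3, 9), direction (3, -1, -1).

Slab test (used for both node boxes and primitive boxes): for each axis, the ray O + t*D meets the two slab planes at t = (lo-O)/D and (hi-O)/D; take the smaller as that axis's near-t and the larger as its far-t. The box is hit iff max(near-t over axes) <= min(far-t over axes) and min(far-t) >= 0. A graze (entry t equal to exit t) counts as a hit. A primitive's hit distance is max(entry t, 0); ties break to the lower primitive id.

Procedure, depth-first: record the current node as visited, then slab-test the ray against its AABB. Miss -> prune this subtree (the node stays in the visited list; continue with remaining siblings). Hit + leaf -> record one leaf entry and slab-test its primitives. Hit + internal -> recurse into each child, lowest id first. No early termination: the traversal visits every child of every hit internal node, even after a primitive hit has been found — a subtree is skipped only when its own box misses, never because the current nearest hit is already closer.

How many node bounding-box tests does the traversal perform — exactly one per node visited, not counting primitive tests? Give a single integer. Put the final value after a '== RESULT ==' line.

Traverse from the root:
N0 x:[13/3,55/3] y:[-18,23] z:[-8,27] -> hit [13/3,55/3], descend [8, 10, 13, 15]
  N8 x:[12,50/3] y:[-1,19] z:[-8,16] -> hit [12,16], descend [4, 19, 21, 24]
    N4 x:[38/3,13] y:[9,13] z:[14,16] -> miss, prune
    N19 x:[12,37/3] y:[18,19] z:[10,13] -> miss, prune
    N21 x:[44/3,50/3] y:[1,6] z:[-8,9] -> miss, prune
    N24 x:[43/3,44/3] y:[-1,2] z:[12,16] -> miss, prune
  N10 x:[13/3,11] y:[-18,6] z:[-8,19] -> hit [13/3,6], descend [3, 5, 6, 7]
    N3 x:[29/3,31/3] y:[1,6] z:[17,19] -> miss, prune
    N5 x:[13/3,11] y:[-18,-13] z:[-4,11] -> miss, prune
    N6 x:[6,8] y:[-4,-2] z:[12,13] -> miss, prune
    N7 x:[13/3,5] y:[-13,-10] z:[-8,-7] -> miss, prune
  N13 x:[34/3,55/3] y:[-10,23] z:[15,27] -> hit [15,55/3], descend [11, 18, 20, 23]
    N11 x:[44/3,16] y:[21,23] z:[19,21] -> miss, prune
    N18 x:[34/3,38/3] y:[-9,-5] z:[25,27] -> miss, prune
    N20 x:[49/3,53/3] y:[-7,-2] z:[15,21] -> miss, prune
    N23 x:[17,55/3] y:[-10,-4] z:[22,23] -> miss, prune
  N15 x:[19/3,32/3] y:[3,19] z:[8,19] -> hit [8,32/3], descend [1, 12, 14, 16]
    N1 x:[19/3,22/3] y:[3,8] z:[14,19] -> miss, prune
    N12 x:[20/3,7] y:[13,19] z:[8,13] -> miss, prune
    N14 x:[23/3,28/3] y:[12,15] z:[13,17] -> miss, prune
    N16 x:[26/3,32/3] y:[10,12] z:[9,10] -> hit [10,10] leaf, test {P1@t=10}

Summary -> nodes [0, 8, 4, 19, 21, 24, 10, 3, 5, 6, 7, 13, 11, 18, 20, 23, 15, 1, 12, 14, 16]; box-tests=21; leaf-entries=1; first=P1

== RESULT ==
21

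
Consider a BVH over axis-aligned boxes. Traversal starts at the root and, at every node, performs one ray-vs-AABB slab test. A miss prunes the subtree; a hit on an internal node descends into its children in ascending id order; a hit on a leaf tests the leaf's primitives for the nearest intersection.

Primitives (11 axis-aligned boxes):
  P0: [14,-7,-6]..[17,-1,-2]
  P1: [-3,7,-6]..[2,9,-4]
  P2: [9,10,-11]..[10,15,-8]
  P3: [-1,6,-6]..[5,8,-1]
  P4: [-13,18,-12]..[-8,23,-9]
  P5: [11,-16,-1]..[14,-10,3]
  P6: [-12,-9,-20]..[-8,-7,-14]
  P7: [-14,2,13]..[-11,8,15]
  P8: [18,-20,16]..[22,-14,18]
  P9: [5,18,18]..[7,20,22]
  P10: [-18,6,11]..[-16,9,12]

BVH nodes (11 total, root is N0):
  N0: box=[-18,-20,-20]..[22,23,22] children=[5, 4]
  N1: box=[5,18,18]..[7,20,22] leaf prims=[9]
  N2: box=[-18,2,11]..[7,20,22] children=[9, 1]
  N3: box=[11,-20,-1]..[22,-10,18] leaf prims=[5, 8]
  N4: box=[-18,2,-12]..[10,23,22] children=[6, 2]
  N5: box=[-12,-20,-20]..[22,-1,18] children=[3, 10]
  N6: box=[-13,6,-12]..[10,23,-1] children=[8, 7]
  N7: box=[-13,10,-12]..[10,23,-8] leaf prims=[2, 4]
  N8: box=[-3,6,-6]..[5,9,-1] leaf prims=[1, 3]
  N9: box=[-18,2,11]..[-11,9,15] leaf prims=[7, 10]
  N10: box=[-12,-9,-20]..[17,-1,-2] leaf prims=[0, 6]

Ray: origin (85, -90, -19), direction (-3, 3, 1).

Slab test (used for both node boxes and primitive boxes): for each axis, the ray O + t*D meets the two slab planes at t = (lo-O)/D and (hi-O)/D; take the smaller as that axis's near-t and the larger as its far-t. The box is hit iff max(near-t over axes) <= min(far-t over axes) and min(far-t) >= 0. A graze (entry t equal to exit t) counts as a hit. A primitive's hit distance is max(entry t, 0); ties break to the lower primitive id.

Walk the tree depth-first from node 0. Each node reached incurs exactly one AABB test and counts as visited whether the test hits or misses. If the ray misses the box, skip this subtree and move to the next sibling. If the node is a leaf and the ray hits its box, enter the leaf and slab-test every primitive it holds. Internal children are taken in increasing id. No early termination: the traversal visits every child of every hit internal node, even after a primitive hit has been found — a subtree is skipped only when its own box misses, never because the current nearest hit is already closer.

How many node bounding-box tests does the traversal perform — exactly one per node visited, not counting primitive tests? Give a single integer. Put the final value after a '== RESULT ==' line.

Traverse from the root:
N0 x:[21,103/3] y:[70/3,113/3] z:[-1,41] -> hit [70/3,103/3], descend [4, 5]
  N4 x:[25,103/3] y:[92/3,113/3] z:[7,41] -> hit [92/3,103/3], descend [2, 6]
    N2 x:[26,103/3] y:[92/3,110/3] z:[30,41] -> hit [92/3,103/3], descend [1, 9]
      N1 x:[26,80/3] y:[36,110/3] z:[37,41] -> miss, prune
      N9 x:[32,103/3] y:[92/3,33] z:[30,34] -> hit [32,33] leaf, test {P7@t=32, P10(miss)}
    N6 x:[25,98/3] y:[32,113/3] z:[7,18] -> miss, prune
  N5 x:[21,97/3] y:[70/3,89/3] z:[-1,37] -> hit [70/3,89/3], descend [3, 10]
    N3 x:[21,74/3] y:[70/3,80/3] z:[18,37] -> hit [70/3,74/3] leaf, test {P5(miss), P8(miss)}
    N10 x:[68/3,97/3] y:[27,89/3] z:[-1,17] -> miss, prune

9 AABB tests over nodes [0, 4, 2, 1, 9, 6, 5, 3, 10]; 2 leaves entered; closest P7.

== RESULT ==
9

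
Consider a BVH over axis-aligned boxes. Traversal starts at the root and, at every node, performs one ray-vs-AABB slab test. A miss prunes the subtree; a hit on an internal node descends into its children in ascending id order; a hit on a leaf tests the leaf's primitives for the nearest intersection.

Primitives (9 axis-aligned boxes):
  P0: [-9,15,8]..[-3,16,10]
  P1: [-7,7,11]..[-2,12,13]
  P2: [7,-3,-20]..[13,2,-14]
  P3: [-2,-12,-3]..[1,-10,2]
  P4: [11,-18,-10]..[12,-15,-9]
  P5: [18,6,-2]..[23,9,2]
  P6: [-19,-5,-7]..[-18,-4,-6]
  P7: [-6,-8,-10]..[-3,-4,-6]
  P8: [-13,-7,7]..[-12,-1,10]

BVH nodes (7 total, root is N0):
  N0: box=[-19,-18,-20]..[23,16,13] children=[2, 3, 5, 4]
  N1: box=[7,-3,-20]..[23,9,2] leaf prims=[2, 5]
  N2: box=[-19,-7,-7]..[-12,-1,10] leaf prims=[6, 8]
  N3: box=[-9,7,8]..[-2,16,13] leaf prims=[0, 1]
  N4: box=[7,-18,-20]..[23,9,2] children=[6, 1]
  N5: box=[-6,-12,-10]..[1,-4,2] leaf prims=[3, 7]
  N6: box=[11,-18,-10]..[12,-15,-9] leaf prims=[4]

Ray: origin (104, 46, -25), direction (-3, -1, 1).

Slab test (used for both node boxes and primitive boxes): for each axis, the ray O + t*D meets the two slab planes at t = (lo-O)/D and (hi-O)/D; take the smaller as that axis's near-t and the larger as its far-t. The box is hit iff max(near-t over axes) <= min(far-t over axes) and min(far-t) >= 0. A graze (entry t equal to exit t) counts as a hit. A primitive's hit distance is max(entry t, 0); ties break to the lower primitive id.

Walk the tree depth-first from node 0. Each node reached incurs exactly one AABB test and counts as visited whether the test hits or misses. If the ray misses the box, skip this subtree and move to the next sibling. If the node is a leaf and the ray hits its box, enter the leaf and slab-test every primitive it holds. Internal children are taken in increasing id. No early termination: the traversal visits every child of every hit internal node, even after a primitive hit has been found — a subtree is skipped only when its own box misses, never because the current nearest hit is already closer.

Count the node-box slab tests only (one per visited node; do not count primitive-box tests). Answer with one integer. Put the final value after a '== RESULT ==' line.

Traverse from the root:
N0 x:[27,41] y:[30,64] z:[5,38] -> hit [30,38], descend [2, 3, 4, 5]
  N2 x:[116/3,41] y:[47,53] z:[18,35] -> miss, prune
  N3 x:[106/3,113/3] y:[30,39] z:[33,38] -> hit [106/3,113/3] leaf, test {P0(miss), P1@t=36}
  N4 x:[27,97/3] y:[37,64] z:[5,27] -> miss, prune
  N5 x:[103/3,110/3] y:[50,58] z:[15,27] -> miss, prune

5 AABB tests over nodes [0, 2, 3, 4, 5]; 1 leaf entered; closest P1.

== RESULT ==
5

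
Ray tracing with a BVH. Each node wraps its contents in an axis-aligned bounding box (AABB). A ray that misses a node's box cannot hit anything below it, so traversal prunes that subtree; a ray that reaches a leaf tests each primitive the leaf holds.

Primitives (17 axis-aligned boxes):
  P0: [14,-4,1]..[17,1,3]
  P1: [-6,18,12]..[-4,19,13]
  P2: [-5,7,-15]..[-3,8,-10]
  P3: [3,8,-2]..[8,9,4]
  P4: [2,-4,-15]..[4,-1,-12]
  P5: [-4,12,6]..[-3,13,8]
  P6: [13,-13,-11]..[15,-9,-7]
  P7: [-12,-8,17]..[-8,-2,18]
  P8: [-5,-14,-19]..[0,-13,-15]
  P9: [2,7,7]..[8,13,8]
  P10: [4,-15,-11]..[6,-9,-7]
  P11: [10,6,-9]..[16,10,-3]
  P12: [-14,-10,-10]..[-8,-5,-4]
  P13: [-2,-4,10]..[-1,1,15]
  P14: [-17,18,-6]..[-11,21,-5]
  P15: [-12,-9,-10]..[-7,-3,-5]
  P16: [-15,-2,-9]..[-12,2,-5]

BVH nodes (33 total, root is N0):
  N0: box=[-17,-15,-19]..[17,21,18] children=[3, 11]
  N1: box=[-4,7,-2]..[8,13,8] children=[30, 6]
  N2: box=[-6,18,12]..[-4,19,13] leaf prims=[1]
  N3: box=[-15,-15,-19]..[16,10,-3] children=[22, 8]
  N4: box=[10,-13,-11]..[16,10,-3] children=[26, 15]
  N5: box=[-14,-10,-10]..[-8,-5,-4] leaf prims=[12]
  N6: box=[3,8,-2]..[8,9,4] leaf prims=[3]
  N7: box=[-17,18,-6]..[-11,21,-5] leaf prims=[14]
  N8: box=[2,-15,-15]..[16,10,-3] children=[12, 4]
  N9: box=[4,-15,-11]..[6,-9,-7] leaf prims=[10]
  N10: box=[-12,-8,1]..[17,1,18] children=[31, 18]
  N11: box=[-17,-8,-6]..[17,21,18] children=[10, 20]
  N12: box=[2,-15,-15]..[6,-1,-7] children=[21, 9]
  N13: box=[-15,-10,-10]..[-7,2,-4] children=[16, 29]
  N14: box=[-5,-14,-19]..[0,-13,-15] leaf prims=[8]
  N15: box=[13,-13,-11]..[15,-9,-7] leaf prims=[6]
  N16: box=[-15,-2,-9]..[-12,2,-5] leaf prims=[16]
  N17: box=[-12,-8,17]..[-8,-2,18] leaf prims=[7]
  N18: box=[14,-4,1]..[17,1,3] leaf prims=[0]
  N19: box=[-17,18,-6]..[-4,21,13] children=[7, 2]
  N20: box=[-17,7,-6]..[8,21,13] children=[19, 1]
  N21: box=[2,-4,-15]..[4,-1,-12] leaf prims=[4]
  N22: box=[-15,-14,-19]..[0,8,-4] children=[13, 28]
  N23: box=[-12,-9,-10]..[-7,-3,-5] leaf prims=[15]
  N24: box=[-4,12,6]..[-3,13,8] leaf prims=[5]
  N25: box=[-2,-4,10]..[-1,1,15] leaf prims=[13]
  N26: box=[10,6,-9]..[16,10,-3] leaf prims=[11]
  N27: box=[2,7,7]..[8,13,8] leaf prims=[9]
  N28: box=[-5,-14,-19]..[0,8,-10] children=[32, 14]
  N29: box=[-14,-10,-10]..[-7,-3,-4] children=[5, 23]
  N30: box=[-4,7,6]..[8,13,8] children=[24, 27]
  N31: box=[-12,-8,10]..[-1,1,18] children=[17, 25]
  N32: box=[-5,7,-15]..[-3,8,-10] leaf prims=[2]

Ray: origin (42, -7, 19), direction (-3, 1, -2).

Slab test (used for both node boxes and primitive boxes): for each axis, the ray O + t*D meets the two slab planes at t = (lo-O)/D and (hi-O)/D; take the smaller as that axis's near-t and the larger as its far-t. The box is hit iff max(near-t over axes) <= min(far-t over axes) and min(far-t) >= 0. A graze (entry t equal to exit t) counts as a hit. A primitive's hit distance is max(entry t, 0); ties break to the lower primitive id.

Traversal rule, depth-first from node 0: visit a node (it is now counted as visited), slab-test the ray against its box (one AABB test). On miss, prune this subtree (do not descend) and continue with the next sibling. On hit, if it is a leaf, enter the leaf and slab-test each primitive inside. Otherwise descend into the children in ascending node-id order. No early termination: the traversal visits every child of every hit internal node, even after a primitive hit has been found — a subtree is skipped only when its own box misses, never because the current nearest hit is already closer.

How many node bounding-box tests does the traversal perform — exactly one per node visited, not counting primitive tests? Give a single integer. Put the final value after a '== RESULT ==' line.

Trace the traversal:
N0 x:[25/3,59/3] y:[-8,28] z:[1/2,19] -> hit [25/3,19], descend [3, 11]
  N3 x:[26/3,19] y:[-8,17] z:[11,19] -> hit [11,17], descend [8, 22]
    N8 x:[26/3,40/3] y:[-8,17] z:[11,17] -> hit [11,40/3], descend [4, 12]
      N4 x:[26/3,32/3] y:[-6,17] z:[11,15] -> miss, prune
      N12 x:[12,40/3] y:[-8,6] z:[13,17] -> miss, prune
    N22 x:[14,19] y:[-7,15] z:[23/2,19] -> hit [14,15], descend [13, 28]
      N13 x:[49/3,19] y:[-3,9] z:[23/2,29/2] -> miss, prune
      N28 x:[14,47/3] y:[-7,15] z:[29/2,19] -> hit [29/2,15], descend [14, 32]
        N14 x:[14,47/3] y:[-7,-6] z:[17,19] -> miss, prune
        N32 x:[15,47/3] y:[14,15] z:[29/2,17] -> hit [15,15] leaf, test {P2@t=15}
  N11 x:[25/3,59/3] y:[-1,28] z:[1/2,25/2] -> hit [25/3,25/2], descend [10, 20]
    N10 x:[25/3,18] y:[-1,8] z:[1/2,9] -> miss, prune
    N20 x:[34/3,59/3] y:[14,28] z:[3,25/2] -> miss, prune

13 AABB tests over nodes [0, 3, 8, 4, 12, 22, 13, 28, 14, 32, 11, 10, 20]; 1 leaf entered; closest P2.

== RESULT ==
13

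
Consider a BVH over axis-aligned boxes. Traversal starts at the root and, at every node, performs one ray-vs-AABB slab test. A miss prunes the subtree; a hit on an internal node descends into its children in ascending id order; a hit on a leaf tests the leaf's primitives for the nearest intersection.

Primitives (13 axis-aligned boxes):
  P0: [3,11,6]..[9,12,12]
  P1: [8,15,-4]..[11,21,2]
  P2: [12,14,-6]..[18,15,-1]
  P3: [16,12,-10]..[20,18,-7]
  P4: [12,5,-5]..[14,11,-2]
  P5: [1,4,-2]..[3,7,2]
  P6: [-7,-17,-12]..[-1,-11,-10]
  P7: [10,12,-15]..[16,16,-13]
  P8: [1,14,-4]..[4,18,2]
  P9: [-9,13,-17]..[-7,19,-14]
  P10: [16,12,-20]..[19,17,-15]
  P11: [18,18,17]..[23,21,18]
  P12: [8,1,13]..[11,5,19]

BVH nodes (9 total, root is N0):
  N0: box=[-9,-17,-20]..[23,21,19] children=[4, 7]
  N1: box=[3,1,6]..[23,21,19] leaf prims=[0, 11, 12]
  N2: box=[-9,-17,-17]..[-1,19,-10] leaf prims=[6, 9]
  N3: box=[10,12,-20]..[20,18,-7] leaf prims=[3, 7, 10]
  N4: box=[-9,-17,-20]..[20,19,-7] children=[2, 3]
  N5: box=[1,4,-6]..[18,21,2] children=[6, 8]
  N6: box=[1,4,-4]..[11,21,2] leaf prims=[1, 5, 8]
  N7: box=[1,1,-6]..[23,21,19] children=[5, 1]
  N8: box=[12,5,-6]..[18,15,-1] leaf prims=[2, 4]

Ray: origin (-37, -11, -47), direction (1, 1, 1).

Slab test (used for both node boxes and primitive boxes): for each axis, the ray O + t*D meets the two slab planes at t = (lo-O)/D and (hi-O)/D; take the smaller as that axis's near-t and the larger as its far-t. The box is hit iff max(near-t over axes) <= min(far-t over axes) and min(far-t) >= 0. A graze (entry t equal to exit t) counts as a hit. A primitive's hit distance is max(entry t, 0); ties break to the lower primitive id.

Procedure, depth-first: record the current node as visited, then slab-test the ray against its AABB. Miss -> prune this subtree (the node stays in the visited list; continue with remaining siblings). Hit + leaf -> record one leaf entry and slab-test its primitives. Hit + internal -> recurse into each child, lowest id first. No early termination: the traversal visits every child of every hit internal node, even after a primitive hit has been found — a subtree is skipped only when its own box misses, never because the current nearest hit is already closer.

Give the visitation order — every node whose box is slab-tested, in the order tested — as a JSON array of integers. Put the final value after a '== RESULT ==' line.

Walk:
N0 x:[28,60] y:[-6,32] z:[27,66] -> hit [28,32], descend [4, 7]
  N4 x:[28,57] y:[-6,30] z:[27,40] -> hit [28,30], descend [2, 3]
    N2 x:[28,36] y:[-6,30] z:[30,37] -> hit [30,30] leaf, test {P6(miss), P9@t=30}
    N3 x:[47,57] y:[23,29] z:[27,40] -> miss, prune
  N7 x:[38,60] y:[12,32] z:[41,66] -> miss, prune

Summary -> nodes [0, 4, 2, 3, 7]; box-tests=5; leaf-entries=1; first=P9

== RESULT ==
[0, 4, 2, 3, 7]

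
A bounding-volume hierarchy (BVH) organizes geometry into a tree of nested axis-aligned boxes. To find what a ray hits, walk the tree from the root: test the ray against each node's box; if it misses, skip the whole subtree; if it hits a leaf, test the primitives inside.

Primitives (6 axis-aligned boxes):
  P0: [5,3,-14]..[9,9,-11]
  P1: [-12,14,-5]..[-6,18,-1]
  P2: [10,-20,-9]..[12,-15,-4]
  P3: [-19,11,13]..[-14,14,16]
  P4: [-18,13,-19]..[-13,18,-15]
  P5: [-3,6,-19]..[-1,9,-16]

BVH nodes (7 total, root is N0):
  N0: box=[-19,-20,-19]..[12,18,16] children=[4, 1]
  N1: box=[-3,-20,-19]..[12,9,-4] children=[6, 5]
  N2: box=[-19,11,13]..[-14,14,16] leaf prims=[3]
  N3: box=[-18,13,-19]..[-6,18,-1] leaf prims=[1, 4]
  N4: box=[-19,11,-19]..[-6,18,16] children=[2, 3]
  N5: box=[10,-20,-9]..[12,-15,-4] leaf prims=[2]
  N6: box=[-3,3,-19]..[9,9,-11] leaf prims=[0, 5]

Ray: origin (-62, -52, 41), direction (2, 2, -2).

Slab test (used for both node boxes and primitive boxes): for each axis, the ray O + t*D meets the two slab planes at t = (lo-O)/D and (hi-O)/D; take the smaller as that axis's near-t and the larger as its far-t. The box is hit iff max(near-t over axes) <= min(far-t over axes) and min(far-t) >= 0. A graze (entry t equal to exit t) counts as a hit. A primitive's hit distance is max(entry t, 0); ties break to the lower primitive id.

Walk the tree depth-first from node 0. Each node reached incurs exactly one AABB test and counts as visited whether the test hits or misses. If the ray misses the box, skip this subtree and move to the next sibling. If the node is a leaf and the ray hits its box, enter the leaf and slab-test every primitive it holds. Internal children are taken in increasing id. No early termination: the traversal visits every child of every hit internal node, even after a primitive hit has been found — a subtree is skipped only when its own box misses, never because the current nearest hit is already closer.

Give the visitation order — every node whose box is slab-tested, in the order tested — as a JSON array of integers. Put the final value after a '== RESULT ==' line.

Walk:
N0 x:[43/2,37] y:[16,35] z:[25/2,30] -> hit [43/2,30], descend [1, 4]
  N1 x:[59/2,37] y:[16,61/2] z:[45/2,30] -> hit [59/2,30], descend [5, 6]
    N5 x:[36,37] y:[16,37/2] z:[45/2,25] -> miss, prune
    N6 x:[59/2,71/2] y:[55/2,61/2] z:[26,30] -> hit [59/2,30] leaf, test {P0(miss), P5@t=59/2}
  N4 x:[43/2,28] y:[63/2,35] z:[25/2,30] -> miss, prune

order=[0, 1, 5, 6, 4]  |boxes|=5  |leaves|=1  hit=P5

== RESULT ==
[0, 1, 5, 6, 4]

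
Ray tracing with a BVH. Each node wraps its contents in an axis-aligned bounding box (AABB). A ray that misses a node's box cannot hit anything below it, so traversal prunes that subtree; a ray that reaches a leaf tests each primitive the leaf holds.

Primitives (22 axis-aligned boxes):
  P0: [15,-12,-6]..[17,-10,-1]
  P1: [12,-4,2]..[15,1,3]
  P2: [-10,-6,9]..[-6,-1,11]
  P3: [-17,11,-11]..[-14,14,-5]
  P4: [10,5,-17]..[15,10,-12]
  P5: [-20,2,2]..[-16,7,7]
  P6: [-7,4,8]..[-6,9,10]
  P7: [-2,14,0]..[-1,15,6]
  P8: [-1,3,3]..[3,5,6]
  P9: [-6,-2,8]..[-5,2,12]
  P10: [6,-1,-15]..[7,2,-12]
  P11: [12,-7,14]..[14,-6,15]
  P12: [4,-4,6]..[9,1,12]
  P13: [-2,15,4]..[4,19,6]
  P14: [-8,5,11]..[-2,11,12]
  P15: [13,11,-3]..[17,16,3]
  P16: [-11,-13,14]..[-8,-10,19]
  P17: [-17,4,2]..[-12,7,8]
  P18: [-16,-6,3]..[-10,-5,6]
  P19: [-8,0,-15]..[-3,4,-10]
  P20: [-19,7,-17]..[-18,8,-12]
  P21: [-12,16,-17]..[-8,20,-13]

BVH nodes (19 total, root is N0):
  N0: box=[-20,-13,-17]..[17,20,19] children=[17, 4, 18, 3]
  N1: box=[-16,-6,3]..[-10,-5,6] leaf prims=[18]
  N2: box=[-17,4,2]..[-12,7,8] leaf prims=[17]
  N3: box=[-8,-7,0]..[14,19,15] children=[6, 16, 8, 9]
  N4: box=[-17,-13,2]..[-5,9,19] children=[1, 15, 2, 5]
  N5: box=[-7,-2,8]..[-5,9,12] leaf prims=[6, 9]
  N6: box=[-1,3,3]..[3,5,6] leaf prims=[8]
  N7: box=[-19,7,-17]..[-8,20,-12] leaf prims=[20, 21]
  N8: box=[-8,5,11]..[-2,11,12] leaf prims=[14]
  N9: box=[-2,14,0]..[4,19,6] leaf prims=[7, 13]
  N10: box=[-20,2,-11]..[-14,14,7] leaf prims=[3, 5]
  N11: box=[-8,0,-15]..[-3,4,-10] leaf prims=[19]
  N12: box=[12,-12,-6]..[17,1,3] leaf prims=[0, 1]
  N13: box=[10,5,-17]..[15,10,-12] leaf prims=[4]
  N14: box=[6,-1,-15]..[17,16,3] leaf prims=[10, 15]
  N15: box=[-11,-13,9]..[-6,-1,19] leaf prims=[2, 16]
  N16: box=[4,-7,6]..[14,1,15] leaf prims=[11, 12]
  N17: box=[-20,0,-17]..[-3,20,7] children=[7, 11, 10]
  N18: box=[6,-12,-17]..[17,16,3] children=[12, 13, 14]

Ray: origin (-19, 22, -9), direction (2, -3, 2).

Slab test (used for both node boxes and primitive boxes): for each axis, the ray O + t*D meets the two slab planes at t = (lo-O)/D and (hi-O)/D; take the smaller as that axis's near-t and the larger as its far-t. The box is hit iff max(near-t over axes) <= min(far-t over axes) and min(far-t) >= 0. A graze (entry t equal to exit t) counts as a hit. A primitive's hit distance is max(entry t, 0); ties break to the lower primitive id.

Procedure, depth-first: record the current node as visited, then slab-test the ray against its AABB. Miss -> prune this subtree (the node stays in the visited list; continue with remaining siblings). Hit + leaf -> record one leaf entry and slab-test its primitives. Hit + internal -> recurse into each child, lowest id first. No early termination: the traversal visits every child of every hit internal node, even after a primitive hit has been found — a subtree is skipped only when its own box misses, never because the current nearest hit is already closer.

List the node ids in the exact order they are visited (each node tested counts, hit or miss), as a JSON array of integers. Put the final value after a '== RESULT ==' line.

Trace the traversal:
N0 x:[-1/2,18] y:[2/3,35/3] z:[-4,14] -> hit [2/3,35/3], descend [3, 4, 17, 18]
  N3 x:[11/2,33/2] y:[1,29/3] z:[9/2,12] -> hit [11/2,29/3], descend [6, 8, 9, 16]
    N6 x:[9,11] y:[17/3,19/3] z:[6,15/2] -> miss, prune
    N8 x:[11/2,17/2] y:[11/3,17/3] z:[10,21/2] -> miss, prune
    N9 x:[17/2,23/2] y:[1,8/3] z:[9/2,15/2] -> miss, prune
    N16 x:[23/2,33/2] y:[7,29/3] z:[15/2,12] -> miss, prune
  N4 x:[1,7] y:[13/3,35/3] z:[11/2,14] -> hit [11/2,7], descend [1, 2, 5, 15]
    N1 x:[3/2,9/2] y:[9,28/3] z:[6,15/2] -> miss, prune
    N2 x:[1,7/2] y:[5,6] z:[11/2,17/2] -> miss, prune
    N5 x:[6,7] y:[13/3,8] z:[17/2,21/2] -> miss, prune
    N15 x:[4,13/2] y:[23/3,35/3] z:[9,14] -> miss, prune
  N17 x:[-1/2,8] y:[2/3,22/3] z:[-4,8] -> hit [2/3,22/3], descend [7, 10, 11]
    N7 x:[0,11/2] y:[2/3,5] z:[-4,-3/2] -> miss, prune
    N10 x:[-1/2,5/2] y:[8/3,20/3] z:[-1,8] -> miss, prune
    N11 x:[11/2,8] y:[6,22/3] z:[-3,-1/2] -> miss, prune
  N18 x:[25/2,18] y:[2,34/3] z:[-4,6] -> miss, prune

order=[0, 3, 6, 8, 9, 16, 4, 1, 2, 5, 15, 17, 7, 10, 11, 18]  |boxes|=16  |leaves|=0  hit=miss

== RESULT ==
[0, 3, 6, 8, 9, 16, 4, 1, 2, 5, 15, 17, 7, 10, 11, 18]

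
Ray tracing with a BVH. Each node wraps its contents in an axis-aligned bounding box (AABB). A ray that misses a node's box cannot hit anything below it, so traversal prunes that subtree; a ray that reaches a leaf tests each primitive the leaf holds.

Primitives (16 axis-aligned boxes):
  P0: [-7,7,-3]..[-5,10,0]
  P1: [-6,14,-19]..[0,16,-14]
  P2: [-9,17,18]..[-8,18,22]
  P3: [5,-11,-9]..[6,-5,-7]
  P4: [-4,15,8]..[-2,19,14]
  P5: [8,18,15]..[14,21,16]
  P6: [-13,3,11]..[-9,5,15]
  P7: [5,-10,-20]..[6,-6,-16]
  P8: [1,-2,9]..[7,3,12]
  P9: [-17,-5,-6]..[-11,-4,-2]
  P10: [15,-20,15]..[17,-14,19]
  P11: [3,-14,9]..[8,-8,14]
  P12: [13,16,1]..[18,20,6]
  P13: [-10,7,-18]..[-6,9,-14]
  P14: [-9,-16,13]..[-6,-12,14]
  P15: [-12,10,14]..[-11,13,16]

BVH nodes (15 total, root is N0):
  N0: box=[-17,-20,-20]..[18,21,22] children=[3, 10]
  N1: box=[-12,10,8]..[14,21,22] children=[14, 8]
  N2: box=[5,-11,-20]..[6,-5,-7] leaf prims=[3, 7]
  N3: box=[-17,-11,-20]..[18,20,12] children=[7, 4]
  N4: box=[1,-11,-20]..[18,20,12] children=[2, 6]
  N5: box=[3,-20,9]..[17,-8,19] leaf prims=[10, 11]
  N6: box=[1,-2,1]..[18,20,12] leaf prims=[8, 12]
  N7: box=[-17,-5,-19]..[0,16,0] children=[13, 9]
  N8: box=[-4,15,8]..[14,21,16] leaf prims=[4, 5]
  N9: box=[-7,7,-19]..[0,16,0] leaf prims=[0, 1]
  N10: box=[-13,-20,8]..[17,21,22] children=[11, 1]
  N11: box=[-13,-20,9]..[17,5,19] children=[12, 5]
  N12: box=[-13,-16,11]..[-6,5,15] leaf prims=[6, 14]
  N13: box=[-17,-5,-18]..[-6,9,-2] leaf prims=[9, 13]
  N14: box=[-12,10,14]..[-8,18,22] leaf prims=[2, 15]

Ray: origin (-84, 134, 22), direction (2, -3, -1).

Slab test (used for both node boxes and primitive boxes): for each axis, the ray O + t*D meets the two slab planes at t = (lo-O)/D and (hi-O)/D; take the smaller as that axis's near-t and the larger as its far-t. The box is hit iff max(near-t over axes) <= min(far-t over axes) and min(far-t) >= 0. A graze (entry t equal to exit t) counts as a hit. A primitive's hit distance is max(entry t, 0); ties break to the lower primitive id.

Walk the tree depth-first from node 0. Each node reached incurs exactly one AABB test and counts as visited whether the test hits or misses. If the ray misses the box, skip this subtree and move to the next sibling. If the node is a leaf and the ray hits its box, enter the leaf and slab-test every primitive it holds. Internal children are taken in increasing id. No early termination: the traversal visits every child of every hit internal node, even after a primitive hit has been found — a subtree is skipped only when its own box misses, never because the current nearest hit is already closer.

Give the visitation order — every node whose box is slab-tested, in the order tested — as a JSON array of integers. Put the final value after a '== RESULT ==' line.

Traverse from the root:
N0 x:[67/2,51] y:[113/3,154/3] z:[0,42] -> hit [113/3,42], descend [3, 10]
  N3 x:[67/2,51] y:[38,145/3] z:[10,42] -> hit [38,42], descend [4, 7]
    N4 x:[85/2,51] y:[38,145/3] z:[10,42] -> miss, prune
    N7 x:[67/2,42] y:[118/3,139/3] z:[22,41] -> hit [118/3,41], descend [9, 13]
      N9 x:[77/2,42] y:[118/3,127/3] z:[22,41] -> hit [118/3,41] leaf, test {P0(miss), P1@t=118/3}
      N13 x:[67/2,39] y:[125/3,139/3] z:[24,40] -> miss, prune
  N10 x:[71/2,101/2] y:[113/3,154/3] z:[0,14] -> miss, prune

Visited [0, 3, 4, 7, 9, 13, 10]. Tests: 7 box, 1 leaf. Nearest: P1.

== RESULT ==
[0, 3, 4, 7, 9, 13, 10]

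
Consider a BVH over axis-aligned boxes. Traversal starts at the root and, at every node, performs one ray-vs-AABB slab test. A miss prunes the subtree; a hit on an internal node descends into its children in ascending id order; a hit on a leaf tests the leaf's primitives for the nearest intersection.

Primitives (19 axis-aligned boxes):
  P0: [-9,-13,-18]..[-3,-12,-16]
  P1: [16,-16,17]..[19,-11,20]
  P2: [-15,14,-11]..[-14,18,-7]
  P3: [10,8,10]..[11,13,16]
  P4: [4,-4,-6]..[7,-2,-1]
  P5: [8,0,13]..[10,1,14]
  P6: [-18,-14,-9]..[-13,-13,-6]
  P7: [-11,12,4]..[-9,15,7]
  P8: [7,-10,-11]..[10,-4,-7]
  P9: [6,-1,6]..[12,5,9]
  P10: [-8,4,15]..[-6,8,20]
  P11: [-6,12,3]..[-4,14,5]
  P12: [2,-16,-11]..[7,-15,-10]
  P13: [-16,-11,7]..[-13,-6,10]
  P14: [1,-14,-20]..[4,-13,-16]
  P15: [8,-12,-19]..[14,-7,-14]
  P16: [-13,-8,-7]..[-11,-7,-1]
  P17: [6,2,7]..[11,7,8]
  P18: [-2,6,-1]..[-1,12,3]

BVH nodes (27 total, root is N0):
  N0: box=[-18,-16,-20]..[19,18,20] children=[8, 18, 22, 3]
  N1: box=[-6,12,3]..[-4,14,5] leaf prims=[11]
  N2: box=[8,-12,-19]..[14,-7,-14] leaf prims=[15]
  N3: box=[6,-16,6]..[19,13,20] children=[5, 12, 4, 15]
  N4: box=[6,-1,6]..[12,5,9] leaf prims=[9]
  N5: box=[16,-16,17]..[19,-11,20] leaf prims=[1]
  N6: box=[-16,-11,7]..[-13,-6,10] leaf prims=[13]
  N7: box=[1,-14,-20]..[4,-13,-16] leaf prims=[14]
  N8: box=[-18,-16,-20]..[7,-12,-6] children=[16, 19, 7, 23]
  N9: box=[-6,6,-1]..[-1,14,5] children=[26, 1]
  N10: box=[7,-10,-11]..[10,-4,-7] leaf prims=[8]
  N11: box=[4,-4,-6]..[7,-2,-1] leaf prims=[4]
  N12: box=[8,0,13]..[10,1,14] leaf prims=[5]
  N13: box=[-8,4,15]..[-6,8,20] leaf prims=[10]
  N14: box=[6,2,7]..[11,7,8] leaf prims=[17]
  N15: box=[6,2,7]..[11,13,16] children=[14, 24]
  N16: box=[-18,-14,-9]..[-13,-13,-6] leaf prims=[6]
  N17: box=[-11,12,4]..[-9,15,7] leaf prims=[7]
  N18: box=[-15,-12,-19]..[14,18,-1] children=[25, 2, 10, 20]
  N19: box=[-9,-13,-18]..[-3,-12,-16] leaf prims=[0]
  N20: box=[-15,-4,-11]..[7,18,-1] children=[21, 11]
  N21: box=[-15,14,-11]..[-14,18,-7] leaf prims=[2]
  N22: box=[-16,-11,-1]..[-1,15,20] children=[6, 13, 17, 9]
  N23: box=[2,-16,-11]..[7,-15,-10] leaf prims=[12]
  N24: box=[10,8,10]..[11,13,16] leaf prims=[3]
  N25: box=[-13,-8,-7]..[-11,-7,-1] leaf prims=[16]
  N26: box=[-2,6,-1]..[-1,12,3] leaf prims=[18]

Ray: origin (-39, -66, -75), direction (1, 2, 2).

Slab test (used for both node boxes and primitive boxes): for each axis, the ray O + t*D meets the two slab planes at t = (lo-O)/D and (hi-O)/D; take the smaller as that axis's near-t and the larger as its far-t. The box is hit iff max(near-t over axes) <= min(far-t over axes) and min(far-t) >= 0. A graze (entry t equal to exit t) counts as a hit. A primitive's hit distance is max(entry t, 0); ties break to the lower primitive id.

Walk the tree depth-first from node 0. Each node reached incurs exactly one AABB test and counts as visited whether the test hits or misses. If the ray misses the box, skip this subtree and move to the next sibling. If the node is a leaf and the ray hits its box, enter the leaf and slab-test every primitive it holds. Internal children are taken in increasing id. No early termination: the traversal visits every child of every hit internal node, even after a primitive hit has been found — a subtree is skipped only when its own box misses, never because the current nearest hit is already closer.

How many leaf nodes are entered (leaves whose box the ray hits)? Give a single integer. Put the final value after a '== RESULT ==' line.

Traverse from the root:
N0 x:[21,58] y:[25,42] z:[55/2,95/2] -> hit [55/2,42], descend [3, 8, 18, 22]
  N3 x:[45,58] y:[25,79/2] z:[81/2,95/2] -> miss, prune
  N8 x:[21,46] y:[25,27] z:[55/2,69/2] -> miss, prune
  N18 x:[24,53] y:[27,42] z:[28,37] -> hit [28,37], descend [2, 10, 20, 25]
    N2 x:[47,53] y:[27,59/2] z:[28,61/2] -> miss, prune
    N10 x:[46,49] y:[28,31] z:[32,34] -> miss, prune
    N20 x:[24,46] y:[31,42] z:[32,37] -> hit [32,37], descend [11, 21]
      N11 x:[43,46] y:[31,32] z:[69/2,37] -> miss, prune
      N21 x:[24,25] y:[40,42] z:[32,34] -> miss, prune
    N25 x:[26,28] y:[29,59/2] z:[34,37] -> miss, prune
  N22 x:[23,38] y:[55/2,81/2] z:[37,95/2] -> hit [37,38], descend [6, 9, 13, 17]
    N6 x:[23,26] y:[55/2,30] z:[41,85/2] -> miss, prune
    N9 x:[33,38] y:[36,40] z:[37,40] -> hit [37,38], descend [1, 26]
      N1 x:[33,35] y:[39,40] z:[39,40] -> miss, prune
      N26 x:[37,38] y:[36,39] z:[37,39] -> hit [37,38] leaf, test {P18@t=37}
    N13 x:[31,33] y:[35,37] z:[45,95/2] -> miss, prune
    N17 x:[28,30] y:[39,81/2] z:[79/2,41] -> miss, prune

17 AABB tests over nodes [0, 3, 8, 18, 2, 10, 20, 11, 21, 25, 22, 6, 9, 1, 26, 13, 17]; 1 leaf entered; closest P18.

== RESULT ==
1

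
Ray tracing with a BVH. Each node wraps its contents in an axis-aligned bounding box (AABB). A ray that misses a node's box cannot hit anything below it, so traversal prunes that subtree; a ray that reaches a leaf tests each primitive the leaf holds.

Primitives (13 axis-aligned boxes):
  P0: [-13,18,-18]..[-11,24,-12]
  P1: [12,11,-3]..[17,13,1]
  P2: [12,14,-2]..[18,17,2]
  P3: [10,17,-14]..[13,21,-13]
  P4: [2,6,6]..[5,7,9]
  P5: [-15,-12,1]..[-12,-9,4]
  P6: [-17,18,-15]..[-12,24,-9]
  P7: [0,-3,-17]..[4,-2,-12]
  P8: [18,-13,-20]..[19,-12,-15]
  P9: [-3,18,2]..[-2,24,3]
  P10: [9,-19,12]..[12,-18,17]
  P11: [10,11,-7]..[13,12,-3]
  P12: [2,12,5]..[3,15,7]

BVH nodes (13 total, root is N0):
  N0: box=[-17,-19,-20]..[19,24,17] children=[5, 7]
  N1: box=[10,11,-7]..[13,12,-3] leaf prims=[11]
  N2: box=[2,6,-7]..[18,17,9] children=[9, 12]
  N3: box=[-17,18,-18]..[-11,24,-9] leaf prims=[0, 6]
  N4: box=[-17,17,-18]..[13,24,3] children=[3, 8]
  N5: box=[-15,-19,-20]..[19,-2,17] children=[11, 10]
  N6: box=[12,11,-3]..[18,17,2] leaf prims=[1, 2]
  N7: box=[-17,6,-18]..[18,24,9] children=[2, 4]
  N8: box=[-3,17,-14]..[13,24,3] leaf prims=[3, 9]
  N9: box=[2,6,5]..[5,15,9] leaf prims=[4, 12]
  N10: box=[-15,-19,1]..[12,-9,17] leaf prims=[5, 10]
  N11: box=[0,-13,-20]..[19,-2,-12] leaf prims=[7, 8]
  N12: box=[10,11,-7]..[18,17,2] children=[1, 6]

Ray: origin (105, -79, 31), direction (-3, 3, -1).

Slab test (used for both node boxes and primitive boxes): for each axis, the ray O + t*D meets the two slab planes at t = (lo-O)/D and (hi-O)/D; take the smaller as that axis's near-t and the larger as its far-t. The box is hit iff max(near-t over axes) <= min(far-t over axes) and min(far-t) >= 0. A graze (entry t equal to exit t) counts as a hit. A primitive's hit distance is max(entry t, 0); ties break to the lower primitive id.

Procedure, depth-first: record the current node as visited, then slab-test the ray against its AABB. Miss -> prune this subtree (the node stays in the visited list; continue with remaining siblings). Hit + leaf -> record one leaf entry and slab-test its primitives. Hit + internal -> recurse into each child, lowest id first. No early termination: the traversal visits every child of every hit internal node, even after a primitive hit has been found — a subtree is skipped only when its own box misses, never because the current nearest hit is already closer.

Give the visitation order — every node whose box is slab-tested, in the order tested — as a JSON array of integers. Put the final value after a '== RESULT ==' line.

Traverse from the root:
N0 x:[86/3,122/3] y:[20,103/3] z:[14,51] -> hit [86/3,103/3], descend [5, 7]
  N5 x:[86/3,40] y:[20,77/3] z:[14,51] -> miss, prune
  N7 x:[29,122/3] y:[85/3,103/3] z:[22,49] -> hit [29,103/3], descend [2, 4]
    N2 x:[29,103/3] y:[85/3,32] z:[22,38] -> hit [29,32], descend [9, 12]
      N9 x:[100/3,103/3] y:[85/3,94/3] z:[22,26] -> miss, prune
      N12 x:[29,95/3] y:[30,32] z:[29,38] -> hit [30,95/3], descend [1, 6]
        N1 x:[92/3,95/3] y:[30,91/3] z:[34,38] -> miss, prune
        N6 x:[29,31] y:[30,32] z:[29,34] -> hit [30,31] leaf, test {P1@t=30, P2@t=31}
    N4 x:[92/3,122/3] y:[32,103/3] z:[28,49] -> hit [32,103/3], descend [3, 8]
      N3 x:[116/3,122/3] y:[97/3,103/3] z:[40,49] -> miss, prune
      N8 x:[92/3,36] y:[32,103/3] z:[28,45] -> hit [32,103/3] leaf, test {P3(miss), P9(miss)}

11 AABB tests over nodes [0, 5, 7, 2, 9, 12, 1, 6, 4, 3, 8]; 2 leaves entered; closest P1.

== RESULT ==
[0, 5, 7, 2, 9, 12, 1, 6, 4, 3, 8]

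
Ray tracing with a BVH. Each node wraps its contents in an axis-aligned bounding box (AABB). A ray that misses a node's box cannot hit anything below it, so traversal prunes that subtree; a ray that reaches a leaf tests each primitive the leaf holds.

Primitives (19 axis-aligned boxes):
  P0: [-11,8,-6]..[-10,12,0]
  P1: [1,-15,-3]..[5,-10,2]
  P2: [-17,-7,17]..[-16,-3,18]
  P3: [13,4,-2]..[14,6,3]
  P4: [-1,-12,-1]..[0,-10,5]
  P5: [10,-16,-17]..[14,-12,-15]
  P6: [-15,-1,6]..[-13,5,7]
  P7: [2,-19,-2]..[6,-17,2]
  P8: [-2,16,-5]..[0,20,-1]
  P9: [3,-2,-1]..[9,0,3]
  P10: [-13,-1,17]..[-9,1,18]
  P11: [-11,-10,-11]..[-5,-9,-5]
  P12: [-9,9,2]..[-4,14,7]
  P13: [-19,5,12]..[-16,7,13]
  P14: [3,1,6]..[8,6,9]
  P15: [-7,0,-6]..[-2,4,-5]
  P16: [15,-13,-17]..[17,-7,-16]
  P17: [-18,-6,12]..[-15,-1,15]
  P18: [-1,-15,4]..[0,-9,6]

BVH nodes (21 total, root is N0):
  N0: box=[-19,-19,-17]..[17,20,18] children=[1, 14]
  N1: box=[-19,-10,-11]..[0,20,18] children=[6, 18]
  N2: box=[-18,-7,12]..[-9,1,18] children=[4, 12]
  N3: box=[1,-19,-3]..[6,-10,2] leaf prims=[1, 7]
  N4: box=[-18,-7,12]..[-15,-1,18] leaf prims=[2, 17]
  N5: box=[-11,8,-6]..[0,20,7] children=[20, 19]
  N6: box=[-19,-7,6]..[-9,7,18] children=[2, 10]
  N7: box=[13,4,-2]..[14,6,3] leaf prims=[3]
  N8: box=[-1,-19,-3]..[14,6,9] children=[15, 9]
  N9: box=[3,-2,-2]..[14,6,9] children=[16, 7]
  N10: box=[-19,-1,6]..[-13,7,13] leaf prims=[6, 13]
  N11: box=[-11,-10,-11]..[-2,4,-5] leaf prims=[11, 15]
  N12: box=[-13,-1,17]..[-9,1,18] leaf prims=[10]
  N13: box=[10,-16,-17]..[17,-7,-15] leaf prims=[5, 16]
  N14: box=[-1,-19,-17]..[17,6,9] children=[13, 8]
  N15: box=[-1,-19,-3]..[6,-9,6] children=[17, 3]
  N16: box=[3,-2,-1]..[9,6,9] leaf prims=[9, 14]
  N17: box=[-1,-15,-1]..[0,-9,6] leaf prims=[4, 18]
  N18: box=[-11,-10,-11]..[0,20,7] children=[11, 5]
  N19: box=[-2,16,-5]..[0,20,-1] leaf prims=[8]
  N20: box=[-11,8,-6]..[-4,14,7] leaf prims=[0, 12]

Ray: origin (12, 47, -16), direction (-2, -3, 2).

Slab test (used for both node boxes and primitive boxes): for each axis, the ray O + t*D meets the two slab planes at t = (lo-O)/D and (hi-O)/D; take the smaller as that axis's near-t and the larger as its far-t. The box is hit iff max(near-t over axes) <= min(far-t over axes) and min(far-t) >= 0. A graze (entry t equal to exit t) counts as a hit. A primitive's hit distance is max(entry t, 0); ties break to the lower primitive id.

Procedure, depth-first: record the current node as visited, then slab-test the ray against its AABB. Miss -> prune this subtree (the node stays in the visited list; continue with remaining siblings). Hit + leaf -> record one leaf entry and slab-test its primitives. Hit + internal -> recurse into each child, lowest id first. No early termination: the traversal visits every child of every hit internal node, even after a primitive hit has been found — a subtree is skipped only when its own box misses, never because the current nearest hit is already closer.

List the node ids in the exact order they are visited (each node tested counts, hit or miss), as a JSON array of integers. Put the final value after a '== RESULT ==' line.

Walk:
N0 x:[-5/2,31/2] y:[9,22] z:[-1/2,17] -> hit [9,31/2], descend [1, 14]
  N1 x:[6,31/2] y:[9,19] z:[5/2,17] -> hit [9,31/2], descend [6, 18]
    N6 x:[21/2,31/2] y:[40/3,18] z:[11,17] -> hit [40/3,31/2], descend [2, 10]
      N2 x:[21/2,15] y:[46/3,18] z:[14,17] -> miss, prune
      N10 x:[25/2,31/2] y:[40/3,16] z:[11,29/2] -> hit [40/3,29/2] leaf, test {P6(miss), P13@t=14}
    N18 x:[6,23/2] y:[9,19] z:[5/2,23/2] -> hit [9,23/2], descend [5, 11]
      N5 x:[6,23/2] y:[9,13] z:[5,23/2] -> hit [9,23/2], descend [19, 20]
        N19 x:[6,7] y:[9,31/3] z:[11/2,15/2] -> miss, prune
        N20 x:[8,23/2] y:[11,13] z:[5,23/2] -> hit [11,23/2] leaf, test {P0(miss), P12(miss)}
      N11 x:[7,23/2] y:[43/3,19] z:[5/2,11/2] -> miss, prune
  N14 x:[-5/2,13/2] y:[41/3,22] z:[-1/2,25/2] -> miss, prune

Visited [0, 1, 6, 2, 10, 18, 5, 19, 20, 11, 14]. Tests: 11 box, 2 leaf. Nearest: P13.

== RESULT ==
[0, 1, 6, 2, 10, 18, 5, 19, 20, 11, 14]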